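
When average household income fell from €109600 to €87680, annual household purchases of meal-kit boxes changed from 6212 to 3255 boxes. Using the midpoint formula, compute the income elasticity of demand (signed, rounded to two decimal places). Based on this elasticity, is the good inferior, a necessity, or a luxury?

%ΔQ = (3255 − 6212)/[( 6212 + 3255)/2] = -2957/4733.5 = -0.624696…
%ΔIncome = (87680 − 109600)/[( 109600 + 87680)/2] = -21920/98640 = -0.222222…
E_income = (-2957/4733.5) / (-21920/98640) = 2.8111…
E_income > 1 ⇒ normal good, luxury.

2.81; luxury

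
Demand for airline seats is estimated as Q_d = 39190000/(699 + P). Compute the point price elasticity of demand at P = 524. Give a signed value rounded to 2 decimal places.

-0.43

dQ_d/dP = −39190000/(699 + P)² = -26.2013. At P = 524, Q_d = 32044.2.
Ed = (dQ_d/dP)·(P/Q_d) = (-26.2013) × (524/32044.2) = -0.4284…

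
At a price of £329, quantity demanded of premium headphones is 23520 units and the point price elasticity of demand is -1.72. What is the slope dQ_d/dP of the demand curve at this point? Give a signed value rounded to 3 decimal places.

Ed = (dQ_d/dP)·(P/Q_d) ⇒ dQ_d/dP = Ed·Q_d/P = (-1.72)·23520/329 = -122.96170…

-122.962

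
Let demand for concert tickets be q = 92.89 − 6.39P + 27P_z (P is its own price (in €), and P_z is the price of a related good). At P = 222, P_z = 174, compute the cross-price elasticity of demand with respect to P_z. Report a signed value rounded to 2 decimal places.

1.39

At the given values, q = 92.89 − 6.39(222) + 27(174) = 3372.31.
∂q/∂P_z = 27.
E = (27) × (174/3372.31) = 1.3931…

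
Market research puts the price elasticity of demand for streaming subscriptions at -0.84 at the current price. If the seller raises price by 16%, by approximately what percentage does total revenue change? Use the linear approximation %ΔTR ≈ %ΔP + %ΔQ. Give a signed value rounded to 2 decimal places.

%ΔQ ≈ Ed × %ΔP = (-0.84) × (+16%) = -13.4400%
%ΔTR ≈ %ΔP + %ΔQ = (+16%) + (-13.4400%) = +2.5600%

+2.56%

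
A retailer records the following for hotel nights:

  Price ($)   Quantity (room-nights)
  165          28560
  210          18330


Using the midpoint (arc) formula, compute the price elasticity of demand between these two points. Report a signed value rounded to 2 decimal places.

-1.82

%ΔQ = (18330 − 28560) / [(28560 + 18330)/2] = -10230/23445 = -0.436340…
%ΔP = (210 − 165) / [(165 + 210)/2] = 45/187.5 = 0.24
Arc Ed = %ΔQ / %ΔP = (-10230/23445) / (45/187.5) = -1.8180…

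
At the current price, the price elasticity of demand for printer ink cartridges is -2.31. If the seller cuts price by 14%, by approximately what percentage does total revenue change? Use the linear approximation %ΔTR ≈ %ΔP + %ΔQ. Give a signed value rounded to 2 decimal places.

%ΔQ ≈ Ed × %ΔP = (-2.31) × (-14%) = +32.3400%
%ΔTR ≈ %ΔP + %ΔQ = (-14%) + (+32.3400%) = +18.3400%

+18.34%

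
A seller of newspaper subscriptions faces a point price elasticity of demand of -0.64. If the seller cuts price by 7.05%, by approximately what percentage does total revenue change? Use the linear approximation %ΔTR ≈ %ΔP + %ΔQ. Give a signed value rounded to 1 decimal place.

%ΔQ ≈ Ed × %ΔP = (-0.64) × (-7.05%) = +4.5120%
%ΔTR ≈ %ΔP + %ΔQ = (-7.05%) + (+4.5120%) = -2.5380%

-2.5%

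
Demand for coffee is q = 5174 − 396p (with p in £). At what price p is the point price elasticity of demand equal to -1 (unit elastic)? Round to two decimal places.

Ed = −396p/(5174 − 396p). Set this equal to -1:
396p = 1·(5174 − 396p) ⇒ 396p(1 + 1) = 1·5174
p = 1·5174 / (396·2) = 6.5328…

6.53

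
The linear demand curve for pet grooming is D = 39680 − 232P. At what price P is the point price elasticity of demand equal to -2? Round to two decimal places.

114.02

Ed = −232P/(39680 − 232P). Set this equal to -2:
232P = 2·(39680 − 232P) ⇒ 232P(1 + 2) = 2·39680
P = 2·39680 / (232·3) = 114.0229…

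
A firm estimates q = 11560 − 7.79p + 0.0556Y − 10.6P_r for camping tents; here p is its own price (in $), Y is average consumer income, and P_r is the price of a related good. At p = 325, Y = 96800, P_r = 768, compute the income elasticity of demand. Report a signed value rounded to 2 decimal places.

0.86

At the given values, q = 11560 − 7.79(325) + 0.0556(96800) − 10.6(768) = 6269.53.
∂q/∂Y = 0.0556.
E = (0.0556) × (96800/6269.53) = 0.8584…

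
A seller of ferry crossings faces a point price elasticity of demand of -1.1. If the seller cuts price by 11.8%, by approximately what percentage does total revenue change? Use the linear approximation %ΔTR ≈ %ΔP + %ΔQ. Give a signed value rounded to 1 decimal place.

+1.2%

%ΔQ ≈ Ed × %ΔP = (-1.1) × (-11.8%) = +12.9800%
%ΔTR ≈ %ΔP + %ΔQ = (-11.8%) + (+12.9800%) = +1.1800%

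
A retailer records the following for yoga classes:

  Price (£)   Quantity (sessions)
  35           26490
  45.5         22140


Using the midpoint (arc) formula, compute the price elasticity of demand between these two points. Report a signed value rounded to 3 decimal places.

-0.686

%ΔQ = (22140 − 26490) / [(26490 + 22140)/2] = -4350/24315 = -0.178901…
%ΔP = (45.5 − 35) / [(35 + 45.5)/2] = 10.5/40.25 = 0.260869…
Arc Ed = %ΔQ / %ΔP = (-4350/24315) / (10.5/40.25) = -0.68579…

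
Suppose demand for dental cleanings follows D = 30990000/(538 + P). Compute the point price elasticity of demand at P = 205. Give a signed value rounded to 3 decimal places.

-0.276

dD/dP = −30990000/(538 + P)² = -56.1363. At P = 205, D = 41709.3.
Ed = (dD/dP)·(P/D) = (-56.1363) × (205/41709.3) = -0.27590…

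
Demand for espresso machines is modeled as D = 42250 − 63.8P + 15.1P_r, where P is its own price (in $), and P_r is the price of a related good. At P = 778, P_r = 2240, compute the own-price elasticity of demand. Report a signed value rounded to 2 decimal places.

-1.88

At the given values, D = 42250 − 63.8(778) + 15.1(2240) = 26437.6.
∂D/∂P = −63.8.
E = (-63.8) × (778/26437.6) = -1.8774…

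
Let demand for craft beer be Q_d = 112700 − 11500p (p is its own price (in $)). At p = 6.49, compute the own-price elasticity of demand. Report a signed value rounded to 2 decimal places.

-1.96

At the given values, Q_d = 112700 − 11500(6.49) = 38065.
∂Q_d/∂p = −11500.
E = (-11500) × (6.49/38065) = -1.9607…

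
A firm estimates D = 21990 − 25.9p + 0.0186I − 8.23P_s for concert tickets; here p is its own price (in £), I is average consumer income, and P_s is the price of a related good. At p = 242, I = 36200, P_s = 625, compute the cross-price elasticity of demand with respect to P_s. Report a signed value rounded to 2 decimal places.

-0.46

At the given values, D = 21990 − 25.9(242) + 0.0186(36200) − 8.23(625) = 11251.77.
∂D/∂P_s = -8.23.
E = (-8.23) × (625/11251.77) = -0.4571…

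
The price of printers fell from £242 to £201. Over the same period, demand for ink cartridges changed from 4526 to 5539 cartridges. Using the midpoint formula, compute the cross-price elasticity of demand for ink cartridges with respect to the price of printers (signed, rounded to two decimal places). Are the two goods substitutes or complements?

-1.09; complements

%ΔQ_{ink cartridges} = (5539 − 4526)/avg = 1013/5032.5 = 0.201291…
%ΔP_{printers} = (201 − 242)/avg = -41/221.5 = -0.185101…
E_cross = (1013/5032.5) / (-41/221.5) = -1.0874…
E_cross < 0 ⇒ the goods are complements.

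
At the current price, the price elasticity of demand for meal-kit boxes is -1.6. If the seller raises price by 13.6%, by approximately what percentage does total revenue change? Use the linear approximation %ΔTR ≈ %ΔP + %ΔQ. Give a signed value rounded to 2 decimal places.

-8.16%

%ΔQ ≈ Ed × %ΔP = (-1.6) × (+13.6%) = -21.7600%
%ΔTR ≈ %ΔP + %ΔQ = (+13.6%) + (-21.7600%) = -8.1600%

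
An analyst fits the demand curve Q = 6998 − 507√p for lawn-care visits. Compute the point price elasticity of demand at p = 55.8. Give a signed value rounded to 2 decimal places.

-0.59

dQ/dp = −507/(2√p) = -33.936. At p = 55.8, Q = 3210.74.
Ed = (dQ/dp)·(p/Q) = (-33.936) × (55.8/3210.74) = -0.5897…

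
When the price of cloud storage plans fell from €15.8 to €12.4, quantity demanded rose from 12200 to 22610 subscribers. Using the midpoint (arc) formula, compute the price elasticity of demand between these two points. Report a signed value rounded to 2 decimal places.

-2.48

%ΔQ = (22610 − 12200) / [(12200 + 22610)/2] = 10410/17405 = 0.598103…
%ΔP = (12.4 − 15.8) / [(15.8 + 12.4)/2] = -3.4/14.1 = -0.241134…
Arc Ed = %ΔQ / %ΔP = (10410/17405) / (-3.4/14.1) = -2.4803…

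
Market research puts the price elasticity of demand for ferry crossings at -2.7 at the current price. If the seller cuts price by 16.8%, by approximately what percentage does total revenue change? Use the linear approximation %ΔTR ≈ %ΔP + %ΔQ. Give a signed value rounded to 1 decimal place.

+28.6%

%ΔQ ≈ Ed × %ΔP = (-2.7) × (-16.8%) = +45.3600%
%ΔTR ≈ %ΔP + %ΔQ = (-16.8%) + (+45.3600%) = +28.5600%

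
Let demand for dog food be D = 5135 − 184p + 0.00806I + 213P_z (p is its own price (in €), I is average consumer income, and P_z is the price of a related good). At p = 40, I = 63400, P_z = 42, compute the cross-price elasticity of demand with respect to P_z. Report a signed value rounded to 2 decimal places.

1.24

At the given values, D = 5135 − 184(40) + 0.00806(63400) + 213(42) = 7232.004.
∂D/∂P_z = 213.
E = (213) × (42/7232.004) = 1.2370…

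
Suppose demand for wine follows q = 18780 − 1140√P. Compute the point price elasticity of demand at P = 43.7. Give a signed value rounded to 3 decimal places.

-0.335

dq/dP = −1140/(2√P) = -86.2252. At P = 43.7, q = 11243.9.
Ed = (dq/dP)·(P/q) = (-86.2252) × (43.7/11243.9) = -0.33511…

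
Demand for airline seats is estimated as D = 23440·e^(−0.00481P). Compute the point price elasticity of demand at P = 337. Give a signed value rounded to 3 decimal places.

-1.621

dD/dP = −0.00481·D = -22.2907. At P = 337, D = 4634.25.
Ed = (dD/dP)·(P/D) = (-22.2907) × (337/4634.25) = -1.62097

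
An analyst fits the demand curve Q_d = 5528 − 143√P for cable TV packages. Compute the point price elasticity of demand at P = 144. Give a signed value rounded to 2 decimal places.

dQ_d/dP = −143/(2√P) = -5.95833. At P = 144, Q_d = 3812.
Ed = (dQ_d/dP)·(P/Q_d) = (-5.95833) × (144/3812) = -0.2250…

-0.23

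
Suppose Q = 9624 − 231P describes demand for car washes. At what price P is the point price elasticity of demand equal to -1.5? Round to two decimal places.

Ed = −231P/(9624 − 231P). Set this equal to -1.5:
231P = 1.5·(9624 − 231P) ⇒ 231P(1 + 1.5) = 1.5·9624
P = 1.5·9624 / (231·2.5) = 24.9974…

25.00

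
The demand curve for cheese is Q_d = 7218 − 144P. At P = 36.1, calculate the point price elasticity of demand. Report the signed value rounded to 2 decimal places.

-2.57

dQ_d/dP = −144. At P = 36.1, Q_d = 7218 − 144(36.1) = 2019.6.
Ed = (dQ_d/dP)·(P/Q_d) = −144 × (36.1/2019.6) = -2.5739…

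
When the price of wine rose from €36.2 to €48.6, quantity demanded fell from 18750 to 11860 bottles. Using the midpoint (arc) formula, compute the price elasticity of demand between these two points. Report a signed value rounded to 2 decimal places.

-1.54

%ΔQ = (11860 − 18750) / [(18750 + 11860)/2] = -6890/15305 = -0.450179…
%ΔP = (48.6 − 36.2) / [(36.2 + 48.6)/2] = 12.4/42.4 = 0.292452…
Arc Ed = %ΔQ / %ΔP = (-6890/15305) / (12.4/42.4) = -1.5393…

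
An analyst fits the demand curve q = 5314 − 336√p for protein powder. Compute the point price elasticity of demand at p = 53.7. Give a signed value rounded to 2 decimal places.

dq/dp = −336/(2√p) = -22.9257. At p = 53.7, q = 2851.78.
Ed = (dq/dp)·(p/q) = (-22.9257) × (53.7/2851.78) = -0.4316…

-0.43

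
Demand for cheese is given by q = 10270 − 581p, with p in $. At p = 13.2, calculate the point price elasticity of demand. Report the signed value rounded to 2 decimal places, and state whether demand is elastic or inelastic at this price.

-2.95; elastic

dq/dp = −581. At p = 13.2, q = 10270 − 581(13.2) = 2600.8.
Ed = (dq/dp)·(p/q) = −581 × (13.2/2600.8) = -2.9487…
|Ed| = 2.95 > 1, so demand is elastic.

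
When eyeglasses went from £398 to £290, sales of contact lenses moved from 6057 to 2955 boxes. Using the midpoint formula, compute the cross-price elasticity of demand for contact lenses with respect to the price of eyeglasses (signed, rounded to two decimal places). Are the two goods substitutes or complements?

2.19; substitutes

%ΔQ_{contact lenses} = (2955 − 6057)/avg = -3102/4506 = -0.688415…
%ΔP_{eyeglasses} = (290 − 398)/avg = -108/344 = -0.313953…
E_cross = (-3102/4506) / (-108/344) = 2.1927…
E_cross > 0 ⇒ the goods are substitutes.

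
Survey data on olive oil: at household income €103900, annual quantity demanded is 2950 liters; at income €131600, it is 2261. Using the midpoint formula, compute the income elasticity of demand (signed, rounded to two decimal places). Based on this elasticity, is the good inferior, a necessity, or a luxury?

-1.12; inferior

%ΔQ = (2261 − 2950)/[( 2950 + 2261)/2] = -689/2605.5 = -0.264440…
%ΔIncome = (131600 − 103900)/[( 103900 + 131600)/2] = 27700/117750 = 0.235244…
E_income = (-689/2605.5) / (27700/117750) = -1.1241…
E_income < 0 ⇒ inferior good.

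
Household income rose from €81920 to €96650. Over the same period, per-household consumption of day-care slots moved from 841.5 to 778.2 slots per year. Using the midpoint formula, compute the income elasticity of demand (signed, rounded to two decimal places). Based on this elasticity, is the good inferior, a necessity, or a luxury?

%ΔQ = (778.2 − 841.5)/[( 841.5 + 778.2)/2] = -63.3/809.85 = -0.078162…
%ΔIncome = (96650 − 81920)/[( 81920 + 96650)/2] = 14730/89285 = 0.164977…
E_income = (-63.3/809.85) / (14730/89285) = -0.4737…
E_income < 0 ⇒ inferior good.

-0.47; inferior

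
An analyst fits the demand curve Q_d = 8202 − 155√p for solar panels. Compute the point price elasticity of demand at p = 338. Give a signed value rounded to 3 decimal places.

dQ_d/dp = −155/(2√p) = -4.21544. At p = 338, Q_d = 5352.36.
Ed = (dQ_d/dp)·(p/Q_d) = (-4.21544) × (338/5352.36) = -0.26620…

-0.266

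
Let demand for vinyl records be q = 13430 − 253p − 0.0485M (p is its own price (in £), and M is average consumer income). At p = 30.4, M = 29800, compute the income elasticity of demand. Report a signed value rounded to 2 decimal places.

At the given values, q = 13430 − 253(30.4) − 0.0485(29800) = 4293.5.
∂q/∂M = -0.0485.
E = (-0.0485) × (29800/4293.5) = -0.3366…

-0.34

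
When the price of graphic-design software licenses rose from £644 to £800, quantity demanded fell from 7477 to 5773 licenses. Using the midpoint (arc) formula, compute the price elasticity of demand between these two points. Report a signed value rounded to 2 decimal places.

-1.19

%ΔQ = (5773 − 7477) / [(7477 + 5773)/2] = -1704/6625 = -0.257207…
%ΔP = (800 − 644) / [(644 + 800)/2] = 156/722 = 0.216066…
Arc Ed = %ΔQ / %ΔP = (-1704/6625) / (156/722) = -1.1904…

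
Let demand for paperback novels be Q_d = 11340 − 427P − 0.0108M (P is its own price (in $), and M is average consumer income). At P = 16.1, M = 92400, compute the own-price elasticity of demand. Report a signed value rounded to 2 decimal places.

At the given values, Q_d = 11340 − 427(16.1) − 0.0108(92400) = 3467.38.
∂Q_d/∂P = −427.
E = (-427) × (16.1/3467.38) = -1.9826…

-1.98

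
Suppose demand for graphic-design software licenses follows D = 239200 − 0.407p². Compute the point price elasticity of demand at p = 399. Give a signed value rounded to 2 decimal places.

-0.74

dD/dp = −2·0.407·p = -324.786. At p = 399, D = 174405.193.
Ed = (dD/dp)·(p/D) = (-324.786) × (399/174405.193) = -0.7430…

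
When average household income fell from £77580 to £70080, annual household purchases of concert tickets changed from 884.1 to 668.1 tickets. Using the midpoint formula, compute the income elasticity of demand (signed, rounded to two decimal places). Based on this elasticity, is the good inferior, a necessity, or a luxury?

%ΔQ = (668.1 − 884.1)/[( 884.1 + 668.1)/2] = -216/776.1 = -0.278314…
%ΔIncome = (70080 − 77580)/[( 77580 + 70080)/2] = -7500/73830 = -0.101584…
E_income = (-216/776.1) / (-7500/73830) = 2.7397…
E_income > 1 ⇒ normal good, luxury.

2.74; luxury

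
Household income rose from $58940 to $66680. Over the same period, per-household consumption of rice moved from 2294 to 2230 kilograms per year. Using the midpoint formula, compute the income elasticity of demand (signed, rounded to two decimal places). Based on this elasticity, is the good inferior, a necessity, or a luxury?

-0.23; inferior

%ΔQ = (2230 − 2294)/[( 2294 + 2230)/2] = -64/2262 = -0.028293…
%ΔIncome = (66680 − 58940)/[( 58940 + 66680)/2] = 7740/62810 = 0.123228…
E_income = (-64/2262) / (7740/62810) = -0.2296…
E_income < 0 ⇒ inferior good.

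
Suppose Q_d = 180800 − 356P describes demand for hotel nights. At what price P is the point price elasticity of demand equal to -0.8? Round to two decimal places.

Ed = −356P/(180800 − 356P). Set this equal to -0.8:
356P = 0.8·(180800 − 356P) ⇒ 356P(1 + 0.8) = 0.8·180800
P = 0.8·180800 / (356·1.8) = 225.7178…

225.72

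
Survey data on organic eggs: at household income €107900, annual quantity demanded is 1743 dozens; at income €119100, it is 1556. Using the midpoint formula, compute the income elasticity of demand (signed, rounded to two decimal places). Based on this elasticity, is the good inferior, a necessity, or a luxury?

-1.15; inferior

%ΔQ = (1556 − 1743)/[( 1743 + 1556)/2] = -187/1649.5 = -0.113367…
%ΔIncome = (119100 − 107900)/[( 107900 + 119100)/2] = 11200/113500 = 0.098678…
E_income = (-187/1649.5) / (11200/113500) = -1.1488…
E_income < 0 ⇒ inferior good.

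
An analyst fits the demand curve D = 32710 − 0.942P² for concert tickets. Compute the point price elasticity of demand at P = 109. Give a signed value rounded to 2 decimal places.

dD/dP = −2·0.942·P = -205.356. At P = 109, D = 21518.098.
Ed = (dD/dP)·(P/D) = (-205.356) × (109/21518.098) = -1.0402…

-1.04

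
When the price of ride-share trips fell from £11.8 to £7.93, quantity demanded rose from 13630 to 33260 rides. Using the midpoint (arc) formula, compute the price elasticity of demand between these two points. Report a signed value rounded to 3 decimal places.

%ΔQ = (33260 − 13630) / [(13630 + 33260)/2] = 19630/23445 = 0.837278…
%ΔP = (7.93 − 11.8) / [(11.8 + 7.93)/2] = -3.87/9.865 = -0.392295…
Arc Ed = %ΔQ / %ΔP = (19630/23445) / (-3.87/9.865) = -2.13430…

-2.134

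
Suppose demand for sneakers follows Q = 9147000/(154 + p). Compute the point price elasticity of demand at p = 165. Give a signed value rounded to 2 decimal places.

-0.52

dQ/dp = −9147000/(154 + p)² = -89.8871. At p = 165, Q = 28674.
Ed = (dQ/dp)·(p/Q) = (-89.8871) × (165/28674) = -0.5172…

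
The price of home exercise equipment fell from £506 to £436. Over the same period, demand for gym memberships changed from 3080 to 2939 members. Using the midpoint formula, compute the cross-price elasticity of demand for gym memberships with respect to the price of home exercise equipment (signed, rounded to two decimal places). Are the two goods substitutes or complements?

%ΔQ_{gym memberships} = (2939 − 3080)/avg = -141/3009.5 = -0.046851…
%ΔP_{home exercise equipment} = (436 − 506)/avg = -70/471 = -0.148619…
E_cross = (-141/3009.5) / (-70/471) = 0.3152…
E_cross > 0 ⇒ the goods are substitutes.

0.32; substitutes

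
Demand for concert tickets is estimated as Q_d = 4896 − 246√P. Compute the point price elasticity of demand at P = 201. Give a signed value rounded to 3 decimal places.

dQ_d/dP = −246/(2√P) = -8.67575. At P = 201, Q_d = 1408.35.
Ed = (dQ_d/dP)·(P/Q_d) = (-8.67575) × (201/1408.35) = -1.23820…

-1.238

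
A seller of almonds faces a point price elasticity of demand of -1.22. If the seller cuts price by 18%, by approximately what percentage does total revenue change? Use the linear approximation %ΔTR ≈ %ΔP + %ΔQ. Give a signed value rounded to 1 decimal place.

+4.0%

%ΔQ ≈ Ed × %ΔP = (-1.22) × (-18%) = +21.9600%
%ΔTR ≈ %ΔP + %ΔQ = (-18%) + (+21.9600%) = +3.9600%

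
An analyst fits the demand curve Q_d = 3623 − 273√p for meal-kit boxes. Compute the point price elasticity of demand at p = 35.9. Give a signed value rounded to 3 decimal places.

-0.412

dQ_d/dp = −273/(2√p) = -22.7817. At p = 35.9, Q_d = 1987.28.
Ed = (dQ_d/dp)·(p/Q_d) = (-22.7817) × (35.9/1987.28) = -0.41154…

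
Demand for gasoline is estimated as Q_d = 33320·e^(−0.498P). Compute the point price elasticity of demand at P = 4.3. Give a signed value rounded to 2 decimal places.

-2.14

dQ_d/dP = −0.498·Q_d = -1949.56. At P = 4.3, Q_d = 3914.77.
Ed = (dQ_d/dP)·(P/Q_d) = (-1949.56) × (4.3/3914.77) = -2.1414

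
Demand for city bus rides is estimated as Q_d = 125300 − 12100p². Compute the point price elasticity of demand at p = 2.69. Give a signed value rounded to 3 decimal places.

dQ_d/dp = −2·12100·p = -65098. At p = 2.69, Q_d = 37743.19.
Ed = (dQ_d/dp)·(p/Q_d) = (-65098) × (2.69/37743.19) = -4.63960…

-4.640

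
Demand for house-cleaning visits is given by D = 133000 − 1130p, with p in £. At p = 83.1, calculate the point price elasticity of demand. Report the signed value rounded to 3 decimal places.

-2.402

dD/dp = −1130. At p = 83.1, D = 133000 − 1130(83.1) = 39097.
Ed = (dD/dp)·(p/D) = −1130 × (83.1/39097) = -2.40179…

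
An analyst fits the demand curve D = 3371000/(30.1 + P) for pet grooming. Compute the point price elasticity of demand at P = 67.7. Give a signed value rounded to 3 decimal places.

dD/dP = −3371000/(30.1 + P)² = -352.437. At P = 67.7, D = 34468.3.
Ed = (dD/dP)·(P/D) = (-352.437) × (67.7/34468.3) = -0.69222…

-0.692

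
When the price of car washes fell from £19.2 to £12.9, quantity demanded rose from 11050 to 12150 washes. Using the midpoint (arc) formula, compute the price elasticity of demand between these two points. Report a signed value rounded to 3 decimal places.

-0.242

%ΔQ = (12150 − 11050) / [(11050 + 12150)/2] = 1100/11600 = 0.094827…
%ΔP = (12.9 − 19.2) / [(19.2 + 12.9)/2] = -6.3/16.05 = -0.392523…
Arc Ed = %ΔQ / %ΔP = (1100/11600) / (-6.3/16.05) = -0.24158…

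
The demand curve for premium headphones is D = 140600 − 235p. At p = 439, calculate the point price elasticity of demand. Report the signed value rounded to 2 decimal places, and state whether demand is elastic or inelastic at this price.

-2.76; elastic

dD/dp = −235. At p = 439, D = 140600 − 235(439) = 37435.
Ed = (dD/dp)·(p/D) = −235 × (439/37435) = -2.7558…
|Ed| = 2.76 > 1, so demand is elastic.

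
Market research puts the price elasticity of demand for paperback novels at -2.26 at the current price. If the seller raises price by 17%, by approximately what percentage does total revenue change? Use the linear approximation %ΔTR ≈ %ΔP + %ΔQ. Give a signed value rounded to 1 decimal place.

%ΔQ ≈ Ed × %ΔP = (-2.26) × (+17%) = -38.4200%
%ΔTR ≈ %ΔP + %ΔQ = (+17%) + (-38.4200%) = -21.4200%

-21.4%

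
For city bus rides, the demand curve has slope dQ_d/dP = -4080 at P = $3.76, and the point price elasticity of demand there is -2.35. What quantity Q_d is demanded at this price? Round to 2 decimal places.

6528.00

Ed = (dQ_d/dP)·(P/Q_d) ⇒ Q_d = (dQ_d/dP)·P/Ed = (-4080)·3.76/(-2.35) = 6528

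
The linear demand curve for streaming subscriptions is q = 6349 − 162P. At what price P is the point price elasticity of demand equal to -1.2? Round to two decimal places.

Ed = −162P/(6349 − 162P). Set this equal to -1.2:
162P = 1.2·(6349 − 162P) ⇒ 162P(1 + 1.2) = 1.2·6349
P = 1.2·6349 / (162·2.2) = 21.3771…

21.38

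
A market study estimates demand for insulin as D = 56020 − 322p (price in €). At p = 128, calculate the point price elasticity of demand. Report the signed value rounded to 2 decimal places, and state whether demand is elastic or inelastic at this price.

dD/dp = −322. At p = 128, D = 56020 − 322(128) = 14804.
Ed = (dD/dp)·(p/D) = −322 × (128/14804) = -2.7841…
|Ed| = 2.78 > 1, so demand is elastic.

-2.78; elastic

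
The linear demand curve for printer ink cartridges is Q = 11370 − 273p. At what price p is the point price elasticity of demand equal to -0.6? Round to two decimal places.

Ed = −273p/(11370 − 273p). Set this equal to -0.6:
273p = 0.6·(11370 − 273p) ⇒ 273p(1 + 0.6) = 0.6·11370
p = 0.6·11370 / (273·1.6) = 15.6181…

15.62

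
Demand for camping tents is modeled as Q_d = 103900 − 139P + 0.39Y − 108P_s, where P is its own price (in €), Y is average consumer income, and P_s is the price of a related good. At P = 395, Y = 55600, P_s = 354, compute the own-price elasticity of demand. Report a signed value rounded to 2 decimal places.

-1.69

At the given values, Q_d = 103900 − 139(395) + 0.39(55600) − 108(354) = 32447.
∂Q_d/∂P = −139.
E = (-139) × (395/32447) = -1.6921…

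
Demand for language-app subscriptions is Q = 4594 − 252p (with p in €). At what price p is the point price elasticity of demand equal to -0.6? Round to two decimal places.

6.84

Ed = −252p/(4594 − 252p). Set this equal to -0.6:
252p = 0.6·(4594 − 252p) ⇒ 252p(1 + 0.6) = 0.6·4594
p = 0.6·4594 / (252·1.6) = 6.8363…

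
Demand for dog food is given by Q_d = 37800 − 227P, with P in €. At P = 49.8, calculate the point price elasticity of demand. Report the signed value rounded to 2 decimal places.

-0.43

dQ_d/dP = −227. At P = 49.8, Q_d = 37800 − 227(49.8) = 26495.4.
Ed = (dQ_d/dP)·(P/Q_d) = −227 × (49.8/26495.4) = -0.4266…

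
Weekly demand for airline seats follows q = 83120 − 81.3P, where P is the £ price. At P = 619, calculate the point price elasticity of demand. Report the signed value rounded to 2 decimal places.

-1.53

dq/dP = −81.3. At P = 619, q = 83120 − 81.3(619) = 32795.3.
Ed = (dq/dP)·(P/q) = −81.3 × (619/32795.3) = -1.5345…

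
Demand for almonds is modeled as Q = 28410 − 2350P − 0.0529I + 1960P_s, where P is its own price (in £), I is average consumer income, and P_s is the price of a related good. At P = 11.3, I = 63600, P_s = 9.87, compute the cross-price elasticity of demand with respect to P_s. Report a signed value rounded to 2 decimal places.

1.08

At the given values, Q = 28410 − 2350(11.3) − 0.0529(63600) + 1960(9.87) = 17835.76.
∂Q/∂P_s = 1960.
E = (1960) × (9.87/17835.76) = 1.0846…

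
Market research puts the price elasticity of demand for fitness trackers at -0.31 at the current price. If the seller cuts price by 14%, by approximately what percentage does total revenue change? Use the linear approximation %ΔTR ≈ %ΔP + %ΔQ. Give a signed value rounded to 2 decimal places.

-9.66%

%ΔQ ≈ Ed × %ΔP = (-0.31) × (-14%) = +4.3400%
%ΔTR ≈ %ΔP + %ΔQ = (-14%) + (+4.3400%) = -9.6600%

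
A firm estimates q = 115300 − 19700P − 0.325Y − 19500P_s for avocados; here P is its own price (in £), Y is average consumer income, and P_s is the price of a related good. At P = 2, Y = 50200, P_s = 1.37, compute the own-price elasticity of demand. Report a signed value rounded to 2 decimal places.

-1.20

At the given values, q = 115300 − 19700(2) − 0.325(50200) − 19500(1.37) = 32870.
∂q/∂P = −19700.
E = (-19700) × (2/32870) = -1.1986…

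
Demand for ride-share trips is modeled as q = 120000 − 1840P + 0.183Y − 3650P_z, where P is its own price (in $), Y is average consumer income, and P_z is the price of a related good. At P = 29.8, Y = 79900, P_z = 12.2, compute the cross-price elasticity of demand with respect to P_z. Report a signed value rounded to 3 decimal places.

At the given values, q = 120000 − 1840(29.8) + 0.183(79900) − 3650(12.2) = 35259.7.
∂q/∂P_z = -3650.
E = (-3650) × (12.2/35259.7) = -1.26291…

-1.263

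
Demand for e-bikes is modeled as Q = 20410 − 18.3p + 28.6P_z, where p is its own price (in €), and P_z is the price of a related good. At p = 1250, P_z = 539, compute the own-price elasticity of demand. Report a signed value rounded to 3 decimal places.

-1.766

At the given values, Q = 20410 − 18.3(1250) + 28.6(539) = 12950.4.
∂Q/∂p = −18.3.
E = (-18.3) × (1250/12950.4) = -1.76635…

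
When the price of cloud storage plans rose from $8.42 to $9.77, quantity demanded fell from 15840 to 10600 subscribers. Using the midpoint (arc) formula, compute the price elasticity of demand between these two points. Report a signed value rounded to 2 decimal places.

%ΔQ = (10600 − 15840) / [(15840 + 10600)/2] = -5240/13220 = -0.396369…
%ΔP = (9.77 − 8.42) / [(8.42 + 9.77)/2] = 1.35/9.095 = 0.148433…
Arc Ed = %ΔQ / %ΔP = (-5240/13220) / (1.35/9.095) = -2.6703…

-2.67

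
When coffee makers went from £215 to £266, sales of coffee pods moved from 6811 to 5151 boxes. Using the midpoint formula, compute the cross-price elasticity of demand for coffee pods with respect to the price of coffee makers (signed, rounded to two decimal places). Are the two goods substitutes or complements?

%ΔQ_{coffee pods} = (5151 − 6811)/avg = -1660/5981 = -0.277545…
%ΔP_{coffee makers} = (266 − 215)/avg = 51/240.5 = 0.212058…
E_cross = (-1660/5981) / (51/240.5) = -1.3088…
E_cross < 0 ⇒ the goods are complements.

-1.31; complements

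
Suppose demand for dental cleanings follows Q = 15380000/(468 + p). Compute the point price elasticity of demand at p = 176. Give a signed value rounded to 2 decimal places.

-0.27

dQ/dp = −15380000/(468 + p)² = -37.0838. At p = 176, Q = 23882.
Ed = (dQ/dp)·(p/Q) = (-37.0838) × (176/23882) = -0.2732…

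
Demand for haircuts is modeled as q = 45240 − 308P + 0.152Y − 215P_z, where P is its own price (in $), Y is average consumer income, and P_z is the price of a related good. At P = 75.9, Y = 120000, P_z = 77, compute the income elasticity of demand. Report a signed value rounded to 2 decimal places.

At the given values, q = 45240 − 308(75.9) + 0.152(120000) − 215(77) = 23547.8.
∂q/∂Y = 0.152.
E = (0.152) × (120000/23547.8) = 0.7745…

0.77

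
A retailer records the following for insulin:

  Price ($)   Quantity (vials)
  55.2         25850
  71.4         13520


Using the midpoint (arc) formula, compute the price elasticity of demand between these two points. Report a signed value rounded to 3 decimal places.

-2.447

%ΔQ = (13520 − 25850) / [(25850 + 13520)/2] = -12330/19685 = -0.626365…
%ΔP = (71.4 − 55.2) / [(55.2 + 71.4)/2] = 16.2/63.3 = 0.255924…
Arc Ed = %ΔQ / %ΔP = (-12330/19685) / (16.2/63.3) = -2.44746…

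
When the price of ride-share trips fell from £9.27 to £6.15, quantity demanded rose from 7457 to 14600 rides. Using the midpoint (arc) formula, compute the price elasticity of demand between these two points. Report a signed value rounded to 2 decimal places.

%ΔQ = (14600 − 7457) / [(7457 + 14600)/2] = 7143/11028.5 = 0.647685…
%ΔP = (6.15 − 9.27) / [(9.27 + 6.15)/2] = -3.12/7.71 = -0.404669…
Arc Ed = %ΔQ / %ΔP = (7143/11028.5) / (-3.12/7.71) = -1.6005…

-1.60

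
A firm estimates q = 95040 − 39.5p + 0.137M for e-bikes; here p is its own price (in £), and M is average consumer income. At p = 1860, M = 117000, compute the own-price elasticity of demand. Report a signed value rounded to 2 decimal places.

-1.95

At the given values, q = 95040 − 39.5(1860) + 0.137(117000) = 37599.
∂q/∂p = −39.5.
E = (-39.5) × (1860/37599) = -1.9540…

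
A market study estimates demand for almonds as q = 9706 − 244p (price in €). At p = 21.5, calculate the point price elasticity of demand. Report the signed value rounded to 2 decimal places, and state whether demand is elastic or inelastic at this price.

-1.18; elastic

dq/dp = −244. At p = 21.5, q = 9706 − 244(21.5) = 4460.
Ed = (dq/dp)·(p/q) = −244 × (21.5/4460) = -1.1762…
|Ed| = 1.18 > 1, so demand is elastic.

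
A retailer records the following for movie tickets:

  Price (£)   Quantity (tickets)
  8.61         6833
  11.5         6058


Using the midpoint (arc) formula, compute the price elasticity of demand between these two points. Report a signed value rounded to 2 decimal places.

%ΔQ = (6058 − 6833) / [(6833 + 6058)/2] = -775/6445.5 = -0.120238…
%ΔP = (11.5 − 8.61) / [(8.61 + 11.5)/2] = 2.89/10.055 = 0.287419…
Arc Ed = %ΔQ / %ΔP = (-775/6445.5) / (2.89/10.055) = -0.4183…

-0.42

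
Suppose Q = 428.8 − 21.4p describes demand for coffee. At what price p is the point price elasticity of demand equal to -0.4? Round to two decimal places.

Ed = −21.4p/(428.8 − 21.4p). Set this equal to -0.4:
21.4p = 0.4·(428.8 − 21.4p) ⇒ 21.4p(1 + 0.4) = 0.4·428.8
p = 0.4·428.8 / (21.4·1.4) = 5.7249…

5.72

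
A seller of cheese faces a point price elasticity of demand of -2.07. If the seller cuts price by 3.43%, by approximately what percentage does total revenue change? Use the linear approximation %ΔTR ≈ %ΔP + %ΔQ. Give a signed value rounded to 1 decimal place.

+3.7%

%ΔQ ≈ Ed × %ΔP = (-2.07) × (-3.43%) = +7.1001%
%ΔTR ≈ %ΔP + %ΔQ = (-3.43%) + (+7.1001%) = +3.6701%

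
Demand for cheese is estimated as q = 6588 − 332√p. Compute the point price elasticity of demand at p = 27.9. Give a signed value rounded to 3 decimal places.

dq/dp = −332/(2√p) = -31.4272. At p = 27.9, q = 4834.36.
Ed = (dq/dp)·(p/q) = (-31.4272) × (27.9/4834.36) = -0.18137…

-0.181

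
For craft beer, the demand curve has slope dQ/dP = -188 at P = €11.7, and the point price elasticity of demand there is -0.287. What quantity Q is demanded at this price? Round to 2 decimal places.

Ed = (dQ/dP)·(P/Q) ⇒ Q = (dQ/dP)·P/Ed = (-188)·11.7/(-0.287) = 7664.1114…

7664.11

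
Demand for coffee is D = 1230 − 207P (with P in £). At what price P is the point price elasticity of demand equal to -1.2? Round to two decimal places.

3.24

Ed = −207P/(1230 − 207P). Set this equal to -1.2:
207P = 1.2·(1230 − 207P) ⇒ 207P(1 + 1.2) = 1.2·1230
P = 1.2·1230 / (207·2.2) = 3.2411…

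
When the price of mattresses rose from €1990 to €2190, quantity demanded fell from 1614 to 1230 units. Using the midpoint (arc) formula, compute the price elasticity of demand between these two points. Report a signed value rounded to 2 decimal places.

%ΔQ = (1230 − 1614) / [(1614 + 1230)/2] = -384/1422 = -0.270042…
%ΔP = (2190 − 1990) / [(1990 + 2190)/2] = 200/2090 = 0.095693…
Arc Ed = %ΔQ / %ΔP = (-384/1422) / (200/2090) = -2.8219…

-2.82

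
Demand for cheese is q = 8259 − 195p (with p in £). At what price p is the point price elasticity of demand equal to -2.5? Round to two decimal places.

30.25

Ed = −195p/(8259 − 195p). Set this equal to -2.5:
195p = 2.5·(8259 − 195p) ⇒ 195p(1 + 2.5) = 2.5·8259
p = 2.5·8259 / (195·3.5) = 30.2527…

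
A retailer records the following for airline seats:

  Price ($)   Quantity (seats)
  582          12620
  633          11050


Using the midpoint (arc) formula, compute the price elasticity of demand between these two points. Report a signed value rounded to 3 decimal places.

-1.580

%ΔQ = (11050 − 12620) / [(12620 + 11050)/2] = -1570/11835 = -0.132657…
%ΔP = (633 − 582) / [(582 + 633)/2] = 51/607.5 = 0.083950…
Arc Ed = %ΔQ / %ΔP = (-1570/11835) / (51/607.5) = -1.58018…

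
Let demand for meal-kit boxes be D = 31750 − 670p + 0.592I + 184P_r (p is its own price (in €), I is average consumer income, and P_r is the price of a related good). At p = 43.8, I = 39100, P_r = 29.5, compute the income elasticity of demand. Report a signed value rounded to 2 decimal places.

At the given values, D = 31750 − 670(43.8) + 0.592(39100) + 184(29.5) = 30979.2.
∂D/∂I = 0.592.
E = (0.592) × (39100/30979.2) = 0.7471…

0.75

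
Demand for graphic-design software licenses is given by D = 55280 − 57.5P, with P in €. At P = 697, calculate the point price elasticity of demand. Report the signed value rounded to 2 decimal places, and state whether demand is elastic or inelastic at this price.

-2.64; elastic

dD/dP = −57.5. At P = 697, D = 55280 − 57.5(697) = 15202.5.
Ed = (dD/dP)·(P/D) = −57.5 × (697/15202.5) = -2.6362…
|Ed| = 2.64 > 1, so demand is elastic.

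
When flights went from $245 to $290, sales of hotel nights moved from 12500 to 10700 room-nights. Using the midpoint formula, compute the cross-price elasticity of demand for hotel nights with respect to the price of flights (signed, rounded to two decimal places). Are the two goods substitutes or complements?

-0.92; complements

%ΔQ_{hotel nights} = (10700 − 12500)/avg = -1800/11600 = -0.155172…
%ΔP_{flights} = (290 − 245)/avg = 45/267.5 = 0.168224…
E_cross = (-1800/11600) / (45/267.5) = -0.9224…
E_cross < 0 ⇒ the goods are complements.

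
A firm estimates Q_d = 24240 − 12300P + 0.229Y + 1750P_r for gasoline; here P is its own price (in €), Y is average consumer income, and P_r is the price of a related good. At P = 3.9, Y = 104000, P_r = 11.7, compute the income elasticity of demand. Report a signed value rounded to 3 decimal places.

At the given values, Q_d = 24240 − 12300(3.9) + 0.229(104000) + 1750(11.7) = 20561.
∂Q_d/∂Y = 0.229.
E = (0.229) × (104000/20561) = 1.15830…

1.158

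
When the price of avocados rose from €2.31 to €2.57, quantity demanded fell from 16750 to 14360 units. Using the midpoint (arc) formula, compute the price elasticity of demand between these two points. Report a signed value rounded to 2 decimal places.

%ΔQ = (14360 − 16750) / [(16750 + 14360)/2] = -2390/15555 = -0.153648…
%ΔP = (2.57 − 2.31) / [(2.31 + 2.57)/2] = 0.26/2.44 = 0.106557…
Arc Ed = %ΔQ / %ΔP = (-2390/15555) / (0.26/2.44) = -1.4419…

-1.44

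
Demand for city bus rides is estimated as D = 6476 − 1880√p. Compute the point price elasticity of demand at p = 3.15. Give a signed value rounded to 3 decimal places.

-0.531

dD/dp = −1880/(2√p) = -529.63. At p = 3.15, D = 3139.33.
Ed = (dD/dp)·(p/D) = (-529.63) × (3.15/3139.33) = -0.53142…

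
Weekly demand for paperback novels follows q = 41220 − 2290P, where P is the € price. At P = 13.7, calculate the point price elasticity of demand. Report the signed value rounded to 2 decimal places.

dq/dP = −2290. At P = 13.7, q = 41220 − 2290(13.7) = 9847.
Ed = (dq/dP)·(P/q) = −2290 × (13.7/9847) = -3.1860…

-3.19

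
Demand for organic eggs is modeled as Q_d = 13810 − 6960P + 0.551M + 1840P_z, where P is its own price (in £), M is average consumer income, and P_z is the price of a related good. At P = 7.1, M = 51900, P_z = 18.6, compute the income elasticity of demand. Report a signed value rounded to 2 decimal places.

At the given values, Q_d = 13810 − 6960(7.1) + 0.551(51900) + 1840(18.6) = 27214.9.
∂Q_d/∂M = 0.551.
E = (0.551) × (51900/27214.9) = 1.0507…

1.05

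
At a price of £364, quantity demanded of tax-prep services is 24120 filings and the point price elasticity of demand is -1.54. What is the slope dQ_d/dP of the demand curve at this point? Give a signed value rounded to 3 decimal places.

-102.046

Ed = (dQ_d/dP)·(P/Q_d) ⇒ dQ_d/dP = Ed·Q_d/P = (-1.54)·24120/364 = -102.04615…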